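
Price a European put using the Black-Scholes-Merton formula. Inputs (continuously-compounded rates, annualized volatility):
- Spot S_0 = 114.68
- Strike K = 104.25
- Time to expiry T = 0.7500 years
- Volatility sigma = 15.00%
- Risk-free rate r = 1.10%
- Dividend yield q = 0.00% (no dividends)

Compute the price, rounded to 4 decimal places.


d1 = (ln(S/K) + (r - q + 0.5*sigma^2) * T) / (sigma * sqrt(T)) = 0.86249418
d2 = d1 - sigma * sqrt(T) = 0.73259037
exp(-rT) = 0.99178394; exp(-qT) = 1.00000000
P = K * exp(-rT) * N(-d2) - S_0 * exp(-qT) * N(-d1)
N(-d1) = 0.19420782; N(-d2) = 0.23190415
P = 104.2500 * 0.99178394 * 0.23190415 - 114.6800 * 1.00000000 * 0.19420782 = 1.7056

Answer: Price = 1.7056


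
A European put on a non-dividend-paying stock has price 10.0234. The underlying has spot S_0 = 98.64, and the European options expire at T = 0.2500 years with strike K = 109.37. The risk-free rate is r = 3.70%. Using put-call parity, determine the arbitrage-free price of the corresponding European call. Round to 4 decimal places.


Answer: Call price = 0.3004

Derivation:
Put-call parity: C - P = S_0 * exp(-qT) - K * exp(-rT).
S_0 * exp(-qT) = 98.6400 * 1.00000000 = 98.64000000
K * exp(-rT) = 109.3700 * 0.99079265 = 108.36299209
C = P + S*exp(-qT) - K*exp(-rT)
C = 10.0234 + 98.64000000 - 108.36299209 = 0.3004


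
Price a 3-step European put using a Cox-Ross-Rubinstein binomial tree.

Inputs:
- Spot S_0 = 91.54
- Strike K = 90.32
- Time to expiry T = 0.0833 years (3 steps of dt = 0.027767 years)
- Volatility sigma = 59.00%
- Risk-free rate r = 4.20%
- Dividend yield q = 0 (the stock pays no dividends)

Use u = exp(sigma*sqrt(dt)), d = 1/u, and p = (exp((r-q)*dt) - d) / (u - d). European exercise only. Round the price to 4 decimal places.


Answer: Price = V(0,0) = 5.9264

Derivation:
dt = T/N = 0.027767
u = exp(sigma*sqrt(dt)) = 1.103309; d = 1/u = 0.906365
p = (exp((r-q)*dt) - d) / (u - d) = 0.481366
Discount per step: exp(-r*dt) = 0.998834
Stock lattice S(k, i) with i counting down-moves:
  k=0: S(0,0) = 91.5400
  k=1: S(1,0) = 100.9969; S(1,1) = 82.9686
  k=2: S(2,0) = 111.4308; S(2,1) = 91.5400; S(2,2) = 75.1998
  k=3: S(3,0) = 122.9425; S(3,1) = 100.9969; S(3,2) = 82.9686; S(3,3) = 68.1584
Terminal payoffs V(N, i) = max(K - S_T, 0):
  V(3,0) = 0.000000; V(3,1) = 0.000000; V(3,2) = 7.351388; V(3,3) = 22.161557
Backward induction: V(k, i) = exp(-r*dt) * [p * V(k+1, i) + (1-p) * V(k+1, i+1)].
  V(2,0) = exp(-r*dt) * [p*0.000000 + (1-p)*0.000000] = 0.000000
  V(2,1) = exp(-r*dt) * [p*0.000000 + (1-p)*7.351388] = 3.808234
  V(2,2) = exp(-r*dt) * [p*7.351388 + (1-p)*22.161557] = 15.014920
  V(1,0) = exp(-r*dt) * [p*0.000000 + (1-p)*3.808234] = 1.972776
  V(1,1) = exp(-r*dt) * [p*3.808234 + (1-p)*15.014920] = 9.609186
  V(0,0) = exp(-r*dt) * [p*1.972776 + (1-p)*9.609186] = 5.926361


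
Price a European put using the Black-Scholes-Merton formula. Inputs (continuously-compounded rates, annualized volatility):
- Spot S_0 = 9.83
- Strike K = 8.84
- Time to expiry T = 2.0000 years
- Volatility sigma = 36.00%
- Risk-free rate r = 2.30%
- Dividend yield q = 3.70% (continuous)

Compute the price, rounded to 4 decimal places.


d1 = (ln(S/K) + (r - q + 0.5*sigma^2) * T) / (sigma * sqrt(T)) = 0.40806358
d2 = d1 - sigma * sqrt(T) = -0.10105330
exp(-rT) = 0.95504196; exp(-qT) = 0.92867169
P = K * exp(-rT) * N(-d2) - S_0 * exp(-qT) * N(-d1)
N(-d1) = 0.34161350; N(-d2) = 0.54024593
P = 8.8400 * 0.95504196 * 0.54024593 - 9.8300 * 0.92867169 * 0.34161350 = 1.4425

Answer: Price = 1.4425


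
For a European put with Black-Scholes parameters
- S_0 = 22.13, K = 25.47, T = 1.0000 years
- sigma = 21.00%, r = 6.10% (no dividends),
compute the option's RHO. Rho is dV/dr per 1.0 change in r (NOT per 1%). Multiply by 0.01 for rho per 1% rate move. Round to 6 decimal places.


Answer: Rho = -16.432910

Derivation:
d1 = -0.2738911187; d2 = -0.4838911187
phi(d1) = 0.3842558371; exp(-qT) = 1.0000000000; exp(-rT) = 0.9408232398
N(-d2) = 0.6857684281
Rho = -K*T*exp(-rT)*N(-d2) = -25.4700 * 1.0000 * 0.9408232398 * 0.6857684281 = -16.432910


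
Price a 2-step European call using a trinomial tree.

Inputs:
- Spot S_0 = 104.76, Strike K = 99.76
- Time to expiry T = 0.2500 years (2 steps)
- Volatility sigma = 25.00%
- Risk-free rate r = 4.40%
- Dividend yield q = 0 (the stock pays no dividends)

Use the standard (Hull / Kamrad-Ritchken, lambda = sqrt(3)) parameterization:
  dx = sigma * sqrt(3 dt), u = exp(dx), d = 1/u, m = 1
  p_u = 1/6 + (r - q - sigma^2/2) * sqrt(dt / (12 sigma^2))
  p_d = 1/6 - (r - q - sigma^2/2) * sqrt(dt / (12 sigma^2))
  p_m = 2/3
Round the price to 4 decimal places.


dt = T/N = 0.125000; dx = sigma*sqrt(3*dt) = 0.153093
u = exp(dx) = 1.165433; d = 1/u = 0.858050
p_u = 0.171872, p_m = 0.666667, p_d = 0.161462
Discount per step: exp(-r*dt) = 0.994515
Stock lattice S(k, j) with j the centered position index:
  k=0: S(0,+0) = 104.7600
  k=1: S(1,-1) = 89.8893; S(1,+0) = 104.7600; S(1,+1) = 122.0908
  k=2: S(2,-2) = 77.1295; S(2,-1) = 89.8893; S(2,+0) = 104.7600; S(2,+1) = 122.0908; S(2,+2) = 142.2887
Terminal payoffs V(N, j) = max(S_T - K, 0):
  V(2,-2) = 0.000000; V(2,-1) = 0.000000; V(2,+0) = 5.000000; V(2,+1) = 22.330812; V(2,+2) = 42.528721
Backward induction: V(k, j) = exp(-r*dt) * [p_u * V(k+1, j+1) + p_m * V(k+1, j) + p_d * V(k+1, j-1)]
  V(1,-1) = exp(-r*dt) * [p_u*5.000000 + p_m*0.000000 + p_d*0.000000] = 0.854646
  V(1,+0) = exp(-r*dt) * [p_u*22.330812 + p_m*5.000000 + p_d*0.000000] = 7.132037
  V(1,+1) = exp(-r*dt) * [p_u*42.528721 + p_m*22.330812 + p_d*5.000000] = 22.877830
  V(0,+0) = exp(-r*dt) * [p_u*22.877830 + p_m*7.132037 + p_d*0.854646] = 8.776335

Answer: Price = V(0,0) = 8.7763


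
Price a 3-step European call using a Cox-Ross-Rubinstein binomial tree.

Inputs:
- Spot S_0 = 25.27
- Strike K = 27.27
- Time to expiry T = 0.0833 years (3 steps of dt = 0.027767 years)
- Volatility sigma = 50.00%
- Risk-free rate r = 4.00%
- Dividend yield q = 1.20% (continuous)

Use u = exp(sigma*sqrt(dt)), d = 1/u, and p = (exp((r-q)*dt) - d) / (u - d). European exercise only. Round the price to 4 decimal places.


Answer: Price = V(0,0) = 0.6550

Derivation:
dt = T/N = 0.027767
u = exp(sigma*sqrt(dt)) = 1.086886; d = 1/u = 0.920060
p = (exp((r-q)*dt) - d) / (u - d) = 0.483845
Discount per step: exp(-r*dt) = 0.998890
Stock lattice S(k, i) with i counting down-moves:
  k=0: S(0,0) = 25.2700
  k=1: S(1,0) = 27.4656; S(1,1) = 23.2499
  k=2: S(2,0) = 29.8520; S(2,1) = 25.2700; S(2,2) = 21.3913
  k=3: S(3,0) = 32.4457; S(3,1) = 27.4656; S(3,2) = 23.2499; S(3,3) = 19.6813
Terminal payoffs V(N, i) = max(S_T - K, 0):
  V(3,0) = 5.175700; V(3,1) = 0.195608; V(3,2) = 0.000000; V(3,3) = 0.000000
Backward induction: V(k, i) = exp(-r*dt) * [p * V(k+1, i) + (1-p) * V(k+1, i+1)].
  V(2,0) = exp(-r*dt) * [p*5.175700 + (1-p)*0.195608] = 2.602308
  V(2,1) = exp(-r*dt) * [p*0.195608 + (1-p)*0.000000] = 0.094539
  V(2,2) = exp(-r*dt) * [p*0.000000 + (1-p)*0.000000] = 0.000000
  V(1,0) = exp(-r*dt) * [p*2.602308 + (1-p)*0.094539] = 1.306459
  V(1,1) = exp(-r*dt) * [p*0.094539 + (1-p)*0.000000] = 0.045691
  V(0,0) = exp(-r*dt) * [p*1.306459 + (1-p)*0.045691] = 0.654979


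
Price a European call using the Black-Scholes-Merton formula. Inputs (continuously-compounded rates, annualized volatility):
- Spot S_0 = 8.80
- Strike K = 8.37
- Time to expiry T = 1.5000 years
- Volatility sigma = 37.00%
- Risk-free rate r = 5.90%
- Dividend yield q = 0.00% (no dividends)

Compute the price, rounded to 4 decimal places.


d1 = (ln(S/K) + (r - q + 0.5*sigma^2) * T) / (sigma * sqrt(T)) = 0.53242823
d2 = d1 - sigma * sqrt(T) = 0.07927263
exp(-rT) = 0.91530311; exp(-qT) = 1.00000000
C = S_0 * exp(-qT) * N(d1) - K * exp(-rT) * N(d2)
N(d1) = 0.70278528; N(d2) = 0.53159211
C = 8.8000 * 1.00000000 * 0.70278528 - 8.3700 * 0.91530311 * 0.53159211 = 2.1119

Answer: Price = 2.1119


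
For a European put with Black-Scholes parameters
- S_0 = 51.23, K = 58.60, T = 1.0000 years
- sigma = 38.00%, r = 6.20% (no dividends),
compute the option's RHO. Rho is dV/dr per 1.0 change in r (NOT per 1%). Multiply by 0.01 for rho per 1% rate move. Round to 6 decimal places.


Answer: Rho = -35.702751

Derivation:
d1 = -0.0005510490; d2 = -0.3805510490
phi(d1) = 0.3989422198; exp(-qT) = 1.0000000000; exp(-rT) = 0.9398828868
N(-d2) = 0.6482317950
Rho = -K*T*exp(-rT)*N(-d2) = -58.6000 * 1.0000 * 0.9398828868 * 0.6482317950 = -35.702751


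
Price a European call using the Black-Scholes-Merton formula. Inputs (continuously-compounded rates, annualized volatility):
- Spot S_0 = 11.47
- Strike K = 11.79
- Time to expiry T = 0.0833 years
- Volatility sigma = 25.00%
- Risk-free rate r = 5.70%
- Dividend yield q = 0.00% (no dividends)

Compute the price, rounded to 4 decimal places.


d1 = (ln(S/K) + (r - q + 0.5*sigma^2) * T) / (sigma * sqrt(T)) = -0.27947808
d2 = d1 - sigma * sqrt(T) = -0.35163242
exp(-rT) = 0.99526315; exp(-qT) = 1.00000000
C = S_0 * exp(-qT) * N(d1) - K * exp(-rT) * N(d2)
N(d1) = 0.38993898; N(d2) = 0.36255697
C = 11.4700 * 1.00000000 * 0.38993898 - 11.7900 * 0.99526315 * 0.36255697 = 0.2183

Answer: Price = 0.2183


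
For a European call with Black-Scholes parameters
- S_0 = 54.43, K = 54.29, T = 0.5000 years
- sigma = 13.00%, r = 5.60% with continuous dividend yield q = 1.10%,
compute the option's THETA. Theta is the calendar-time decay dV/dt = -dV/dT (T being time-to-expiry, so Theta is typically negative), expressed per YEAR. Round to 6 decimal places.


d1 = 0.3187465981; d2 = 0.2268227165
phi(d1) = 0.3791822836; exp(-qT) = 0.9945150973; exp(-rT) = 0.9723883668
Theta = -S*exp(-qT)*phi(d1)*sigma/(2*sqrt(T)) - r*K*exp(-rT)*N(d2) + q*S*exp(-qT)*N(d1)
N(d1) = 0.6250406620; N(d2) = 0.5897192006; sqrt(T) = 0.7071067812
Term 1 = -54.4300 * 0.9945150973 * 0.3791822836 * 0.1300 / (2 * 0.7071067812) = -1.8868010397
Term 2 = -0.0560 * 54.2900 * 0.9723883668 * 0.5897192006 = -1.7433833393
Term 3 = 0.0110 * 54.4300 * 0.9945150973 * 0.6250406620 = 0.3721779772
Theta = -1.8868010397 + (-1.7433833393) + (0.3721779772) = -3.258006

Answer: Theta = -3.258006


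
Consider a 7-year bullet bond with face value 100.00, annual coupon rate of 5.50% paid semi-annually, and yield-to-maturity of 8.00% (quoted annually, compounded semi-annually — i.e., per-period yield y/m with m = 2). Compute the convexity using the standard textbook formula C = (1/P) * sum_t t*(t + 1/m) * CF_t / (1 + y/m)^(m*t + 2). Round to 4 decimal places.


Coupon per period c = face * coupon_rate / m = 2.750000
Periods per year m = 2; per-period yield y/m = 0.040000
Number of cashflows N = 14
Cashflows (t years, CF_t, discount factor 1/(1+y/m)^(m*t), PV):
  t = 0.5000: CF_t = 2.750000, DF = 0.961538, PV = 2.644231
  t = 1.0000: CF_t = 2.750000, DF = 0.924556, PV = 2.542530
  t = 1.5000: CF_t = 2.750000, DF = 0.888996, PV = 2.444740
  t = 2.0000: CF_t = 2.750000, DF = 0.854804, PV = 2.350712
  t = 2.5000: CF_t = 2.750000, DF = 0.821927, PV = 2.260300
  t = 3.0000: CF_t = 2.750000, DF = 0.790315, PV = 2.173365
  t = 3.5000: CF_t = 2.750000, DF = 0.759918, PV = 2.089774
  t = 4.0000: CF_t = 2.750000, DF = 0.730690, PV = 2.009398
  t = 4.5000: CF_t = 2.750000, DF = 0.702587, PV = 1.932114
  t = 5.0000: CF_t = 2.750000, DF = 0.675564, PV = 1.857801
  t = 5.5000: CF_t = 2.750000, DF = 0.649581, PV = 1.786348
  t = 6.0000: CF_t = 2.750000, DF = 0.624597, PV = 1.717642
  t = 6.5000: CF_t = 2.750000, DF = 0.600574, PV = 1.651579
  t = 7.0000: CF_t = 102.750000, DF = 0.577475, PV = 59.335565
Price P = sum_t PV_t = 86.796096
Convexity numerator sum_t t*(t + 1/m) * CF_t / (1+y/m)^(m*t + 2):
  t = 0.5000: term = 1.222370
  t = 1.0000: term = 3.526067
  t = 1.5000: term = 6.780899
  t = 2.0000: term = 10.866825
  t = 2.5000: term = 15.673305
  t = 3.0000: term = 21.098680
  t = 3.5000: term = 27.049589
  t = 4.0000: term = 33.440426
  t = 4.5000: term = 40.192820
  t = 5.0000: term = 47.235152
  t = 5.5000: term = 54.502098
  t = 6.0000: term = 61.934203
  t = 6.5000: term = 69.477471
  t = 7.0000: term = 2880.100915
Convexity = (1/P) * sum = 3273.100820 / 86.796096 = 37.710231

Answer: Convexity = 37.7102


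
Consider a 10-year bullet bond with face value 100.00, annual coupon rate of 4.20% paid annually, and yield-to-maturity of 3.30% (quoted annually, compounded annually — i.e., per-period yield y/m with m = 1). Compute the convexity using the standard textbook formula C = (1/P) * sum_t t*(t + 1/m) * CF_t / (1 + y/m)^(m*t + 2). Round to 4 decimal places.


Answer: Convexity = 81.8168

Derivation:
Coupon per period c = face * coupon_rate / m = 4.200000
Periods per year m = 1; per-period yield y/m = 0.033000
Number of cashflows N = 10
Cashflows (t years, CF_t, discount factor 1/(1+y/m)^(m*t), PV):
  t = 1.0000: CF_t = 4.200000, DF = 0.968054, PV = 4.065828
  t = 2.0000: CF_t = 4.200000, DF = 0.937129, PV = 3.935942
  t = 3.0000: CF_t = 4.200000, DF = 0.907192, PV = 3.810205
  t = 4.0000: CF_t = 4.200000, DF = 0.878211, PV = 3.688485
  t = 5.0000: CF_t = 4.200000, DF = 0.850156, PV = 3.570653
  t = 6.0000: CF_t = 4.200000, DF = 0.822997, PV = 3.456586
  t = 7.0000: CF_t = 4.200000, DF = 0.796705, PV = 3.346163
  t = 8.0000: CF_t = 4.200000, DF = 0.771254, PV = 3.239267
  t = 9.0000: CF_t = 4.200000, DF = 0.746616, PV = 3.135786
  t = 10.0000: CF_t = 104.200000, DF = 0.722764, PV = 75.312056
Price P = sum_t PV_t = 107.560969
Convexity numerator sum_t t*(t + 1/m) * CF_t / (1+y/m)^(m*t + 2):
  t = 1.0000: term = 7.620410
  t = 2.0000: term = 22.130909
  t = 3.0000: term = 42.847840
  t = 4.0000: term = 69.131719
  t = 5.0000: term = 100.384878
  t = 6.0000: term = 136.049205
  t = 7.0000: term = 175.604008
  t = 8.0000: term = 218.563971
  t = 9.0000: term = 264.477215
  t = 10.0000: term = 7763.481919
Convexity = (1/P) * sum = 8800.292073 / 107.560969 = 81.816779


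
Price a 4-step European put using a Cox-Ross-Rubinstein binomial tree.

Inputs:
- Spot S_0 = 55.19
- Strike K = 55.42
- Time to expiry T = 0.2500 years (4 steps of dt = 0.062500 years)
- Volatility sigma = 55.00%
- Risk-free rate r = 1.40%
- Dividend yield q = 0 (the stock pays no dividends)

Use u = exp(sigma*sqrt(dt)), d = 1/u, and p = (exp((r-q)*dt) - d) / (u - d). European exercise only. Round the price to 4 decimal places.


dt = T/N = 0.062500
u = exp(sigma*sqrt(dt)) = 1.147402; d = 1/u = 0.871534
p = (exp((r-q)*dt) - d) / (u - d) = 0.468852
Discount per step: exp(-r*dt) = 0.999125
Stock lattice S(k, i) with i counting down-moves:
  k=0: S(0,0) = 55.1900
  k=1: S(1,0) = 63.3251; S(1,1) = 48.1000
  k=2: S(2,0) = 72.6593; S(2,1) = 55.1900; S(2,2) = 41.9208
  k=3: S(3,0) = 83.3694; S(3,1) = 63.3251; S(3,2) = 48.1000; S(3,3) = 36.5354
  k=4: S(4,0) = 95.6582; S(4,1) = 72.6593; S(4,2) = 55.1900; S(4,3) = 41.9208; S(4,4) = 31.8419
Terminal payoffs V(N, i) = max(K - S_T, 0):
  V(4,0) = 0.000000; V(4,1) = 0.000000; V(4,2) = 0.230000; V(4,3) = 13.499215; V(4,4) = 23.578140
Backward induction: V(k, i) = exp(-r*dt) * [p * V(k+1, i) + (1-p) * V(k+1, i+1)].
  V(3,0) = exp(-r*dt) * [p*0.000000 + (1-p)*0.000000] = 0.000000
  V(3,1) = exp(-r*dt) * [p*0.000000 + (1-p)*0.230000] = 0.122057
  V(3,2) = exp(-r*dt) * [p*0.230000 + (1-p)*13.499215] = 7.271548
  V(3,3) = exp(-r*dt) * [p*13.499215 + (1-p)*23.578140] = 18.836124
  V(2,0) = exp(-r*dt) * [p*0.000000 + (1-p)*0.122057] = 0.064774
  V(2,1) = exp(-r*dt) * [p*0.122057 + (1-p)*7.271548] = 3.916065
  V(2,2) = exp(-r*dt) * [p*7.271548 + (1-p)*18.836124] = 13.402314
  V(1,0) = exp(-r*dt) * [p*0.064774 + (1-p)*3.916065] = 2.108533
  V(1,1) = exp(-r*dt) * [p*3.916065 + (1-p)*13.402314] = 8.946833
  V(0,0) = exp(-r*dt) * [p*2.108533 + (1-p)*8.946833] = 5.735659

Answer: Price = V(0,0) = 5.7357


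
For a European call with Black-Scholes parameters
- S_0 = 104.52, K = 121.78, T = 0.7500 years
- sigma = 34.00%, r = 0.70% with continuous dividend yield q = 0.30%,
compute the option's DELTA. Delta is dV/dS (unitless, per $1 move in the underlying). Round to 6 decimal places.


d1 = -0.3616511814; d2 = -0.6560998187
phi(d1) = 0.3736879001; exp(-qT) = 0.9977525294; exp(-rT) = 0.9947637572
N(d1) = 0.3588063563
Delta = exp(-qT) * N(d1) = 0.9977525294 * 0.3588063563 = 0.358000

Answer: Delta = 0.358000


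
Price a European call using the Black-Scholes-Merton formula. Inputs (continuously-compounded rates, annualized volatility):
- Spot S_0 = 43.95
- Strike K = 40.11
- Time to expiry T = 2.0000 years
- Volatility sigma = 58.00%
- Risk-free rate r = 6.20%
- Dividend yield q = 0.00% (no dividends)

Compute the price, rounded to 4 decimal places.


d1 = (ln(S/K) + (r - q + 0.5*sigma^2) * T) / (sigma * sqrt(T)) = 0.67275961
d2 = d1 - sigma * sqrt(T) = -0.14748426
exp(-rT) = 0.88337984; exp(-qT) = 1.00000000
C = S_0 * exp(-qT) * N(d1) - K * exp(-rT) * N(d2)
N(d1) = 0.74944988; N(d2) = 0.44137490
C = 43.9500 * 1.00000000 * 0.74944988 - 40.1100 * 0.88337984 * 0.44137490 = 17.2994

Answer: Price = 17.2994


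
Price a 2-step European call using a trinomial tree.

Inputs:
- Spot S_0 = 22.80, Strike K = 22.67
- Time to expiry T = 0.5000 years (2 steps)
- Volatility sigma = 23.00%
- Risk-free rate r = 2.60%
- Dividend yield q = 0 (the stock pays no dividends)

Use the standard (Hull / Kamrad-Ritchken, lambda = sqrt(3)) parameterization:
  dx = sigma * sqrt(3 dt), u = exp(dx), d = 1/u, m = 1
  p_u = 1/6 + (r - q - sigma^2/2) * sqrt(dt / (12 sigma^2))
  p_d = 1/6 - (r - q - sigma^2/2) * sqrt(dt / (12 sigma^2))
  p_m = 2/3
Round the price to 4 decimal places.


Answer: Price = V(0,0) = 1.5015

Derivation:
dt = T/N = 0.250000; dx = sigma*sqrt(3*dt) = 0.199186
u = exp(dx) = 1.220409; d = 1/u = 0.819398
p_u = 0.166384, p_m = 0.666667, p_d = 0.166949
Discount per step: exp(-r*dt) = 0.993521
Stock lattice S(k, j) with j the centered position index:
  k=0: S(0,+0) = 22.8000
  k=1: S(1,-1) = 18.6823; S(1,+0) = 22.8000; S(1,+1) = 27.8253
  k=2: S(2,-2) = 15.3082; S(2,-1) = 18.6823; S(2,+0) = 22.8000; S(2,+1) = 27.8253; S(2,+2) = 33.9583
Terminal payoffs V(N, j) = max(S_T - K, 0):
  V(2,-2) = 0.000000; V(2,-1) = 0.000000; V(2,+0) = 0.130000; V(2,+1) = 5.155319; V(2,+2) = 11.288263
Backward induction: V(k, j) = exp(-r*dt) * [p_u * V(k+1, j+1) + p_m * V(k+1, j) + p_d * V(k+1, j-1)]
  V(1,-1) = exp(-r*dt) * [p_u*0.130000 + p_m*0.000000 + p_d*0.000000] = 0.021490
  V(1,+0) = exp(-r*dt) * [p_u*5.155319 + p_m*0.130000 + p_d*0.000000] = 0.938312
  V(1,+1) = exp(-r*dt) * [p_u*11.288263 + p_m*5.155319 + p_d*0.130000] = 5.302196
  V(0,+0) = exp(-r*dt) * [p_u*5.302196 + p_m*0.938312 + p_d*0.021490] = 1.501539


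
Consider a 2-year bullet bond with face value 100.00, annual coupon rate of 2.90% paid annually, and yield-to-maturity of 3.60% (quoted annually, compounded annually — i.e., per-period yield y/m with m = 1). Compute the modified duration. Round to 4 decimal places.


Answer: Modified duration = 1.9031

Derivation:
Coupon per period c = face * coupon_rate / m = 2.900000
Periods per year m = 1; per-period yield y/m = 0.036000
Number of cashflows N = 2
Cashflows (t years, CF_t, discount factor 1/(1+y/m)^(m*t), PV):
  t = 1.0000: CF_t = 2.900000, DF = 0.965251, PV = 2.799228
  t = 2.0000: CF_t = 102.900000, DF = 0.931709, PV = 95.872900
Price P = sum_t PV_t = 98.672128
First compute Macaulay numerator sum_t t * PV_t:
  t * PV_t at t = 1.0000: 2.799228
  t * PV_t at t = 2.0000: 191.745800
Macaulay duration D = 194.545028 / 98.672128 = 1.971631
Modified duration = D / (1 + y/m) = 1.971631 / (1 + 0.036000) = 1.903119


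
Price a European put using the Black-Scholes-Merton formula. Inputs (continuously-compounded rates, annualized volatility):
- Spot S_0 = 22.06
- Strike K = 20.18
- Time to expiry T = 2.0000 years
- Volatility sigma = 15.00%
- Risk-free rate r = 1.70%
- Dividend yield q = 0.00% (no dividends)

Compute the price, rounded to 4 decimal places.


d1 = (ln(S/K) + (r - q + 0.5*sigma^2) * T) / (sigma * sqrt(T)) = 0.68624241
d2 = d1 - sigma * sqrt(T) = 0.47411038
exp(-rT) = 0.96657150; exp(-qT) = 1.00000000
P = K * exp(-rT) * N(-d2) - S_0 * exp(-qT) * N(-d1)
N(-d1) = 0.24628013; N(-d2) = 0.31771060
P = 20.1800 * 0.96657150 * 0.31771060 - 22.0600 * 1.00000000 * 0.24628013 = 0.7641

Answer: Price = 0.7641


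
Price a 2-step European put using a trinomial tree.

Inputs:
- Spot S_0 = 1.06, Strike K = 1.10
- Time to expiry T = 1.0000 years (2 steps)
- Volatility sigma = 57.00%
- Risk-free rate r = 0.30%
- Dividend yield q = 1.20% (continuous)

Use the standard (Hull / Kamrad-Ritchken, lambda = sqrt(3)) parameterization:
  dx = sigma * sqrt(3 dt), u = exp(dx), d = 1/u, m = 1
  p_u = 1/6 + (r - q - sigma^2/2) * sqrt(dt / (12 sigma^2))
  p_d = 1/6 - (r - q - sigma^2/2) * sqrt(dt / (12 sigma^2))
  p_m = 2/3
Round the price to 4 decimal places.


Answer: Price = V(0,0) = 0.2367

Derivation:
dt = T/N = 0.500000; dx = sigma*sqrt(3*dt) = 0.698105
u = exp(dx) = 2.009939; d = 1/u = 0.497527
p_u = 0.105268, p_m = 0.666667, p_d = 0.228065
Discount per step: exp(-r*dt) = 0.998501
Stock lattice S(k, j) with j the centered position index:
  k=0: S(0,+0) = 1.0600
  k=1: S(1,-1) = 0.5274; S(1,+0) = 1.0600; S(1,+1) = 2.1305
  k=2: S(2,-2) = 0.2624; S(2,-1) = 0.5274; S(2,+0) = 1.0600; S(2,+1) = 2.1305; S(2,+2) = 4.2822
Terminal payoffs V(N, j) = max(K - S_T, 0):
  V(2,-2) = 0.837614; V(2,-1) = 0.572621; V(2,+0) = 0.040000; V(2,+1) = 0.000000; V(2,+2) = 0.000000
Backward induction: V(k, j) = exp(-r*dt) * [p_u * V(k+1, j+1) + p_m * V(k+1, j) + p_d * V(k+1, j-1)]
  V(1,-1) = exp(-r*dt) * [p_u*0.040000 + p_m*0.572621 + p_d*0.837614] = 0.576124
  V(1,+0) = exp(-r*dt) * [p_u*0.000000 + p_m*0.040000 + p_d*0.572621] = 0.157026
  V(1,+1) = exp(-r*dt) * [p_u*0.000000 + p_m*0.000000 + p_d*0.040000] = 0.009109
  V(0,+0) = exp(-r*dt) * [p_u*0.009109 + p_m*0.157026 + p_d*0.576124] = 0.236681


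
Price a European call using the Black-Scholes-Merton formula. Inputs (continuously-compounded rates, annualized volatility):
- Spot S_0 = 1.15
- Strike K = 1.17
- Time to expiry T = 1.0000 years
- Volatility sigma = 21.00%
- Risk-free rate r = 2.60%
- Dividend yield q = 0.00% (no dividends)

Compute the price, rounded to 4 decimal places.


d1 = (ln(S/K) + (r - q + 0.5*sigma^2) * T) / (sigma * sqrt(T)) = 0.14670568
d2 = d1 - sigma * sqrt(T) = -0.06329432
exp(-rT) = 0.97433509; exp(-qT) = 1.00000000
C = S_0 * exp(-qT) * N(d1) - K * exp(-rT) * N(d2)
N(d1) = 0.55831783; N(d2) = 0.47476607
C = 1.1500 * 1.00000000 * 0.55831783 - 1.1700 * 0.97433509 * 0.47476607 = 0.1008

Answer: Price = 0.1008


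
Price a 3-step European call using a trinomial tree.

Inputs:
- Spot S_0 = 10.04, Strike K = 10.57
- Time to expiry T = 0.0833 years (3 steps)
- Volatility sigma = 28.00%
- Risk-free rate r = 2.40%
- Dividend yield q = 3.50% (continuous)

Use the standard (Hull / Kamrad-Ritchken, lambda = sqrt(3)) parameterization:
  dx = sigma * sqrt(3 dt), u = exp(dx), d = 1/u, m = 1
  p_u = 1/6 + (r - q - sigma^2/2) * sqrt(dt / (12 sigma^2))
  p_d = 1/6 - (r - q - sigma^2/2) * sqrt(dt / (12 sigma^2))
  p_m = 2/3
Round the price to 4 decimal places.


dt = T/N = 0.027767; dx = sigma*sqrt(3*dt) = 0.080813
u = exp(dx) = 1.084168; d = 1/u = 0.922366
p_u = 0.158043, p_m = 0.666667, p_d = 0.175291
Discount per step: exp(-r*dt) = 0.999334
Stock lattice S(k, j) with j the centered position index:
  k=0: S(0,+0) = 10.0400
  k=1: S(1,-1) = 9.2606; S(1,+0) = 10.0400; S(1,+1) = 10.8850
  k=2: S(2,-2) = 8.5416; S(2,-1) = 9.2606; S(2,+0) = 10.0400; S(2,+1) = 10.8850; S(2,+2) = 11.8012
  k=3: S(3,-3) = 7.8785; S(3,-2) = 8.5416; S(3,-1) = 9.2606; S(3,+0) = 10.0400; S(3,+1) = 10.8850; S(3,+2) = 11.8012; S(3,+3) = 12.7945
Terminal payoffs V(N, j) = max(S_T - K, 0):
  V(3,-3) = 0.000000; V(3,-2) = 0.000000; V(3,-1) = 0.000000; V(3,+0) = 0.000000; V(3,+1) = 0.315047; V(3,+2) = 1.231219; V(3,+3) = 2.224504
Backward induction: V(k, j) = exp(-r*dt) * [p_u * V(k+1, j+1) + p_m * V(k+1, j) + p_d * V(k+1, j-1)]
  V(2,-2) = exp(-r*dt) * [p_u*0.000000 + p_m*0.000000 + p_d*0.000000] = 0.000000
  V(2,-1) = exp(-r*dt) * [p_u*0.000000 + p_m*0.000000 + p_d*0.000000] = 0.000000
  V(2,+0) = exp(-r*dt) * [p_u*0.315047 + p_m*0.000000 + p_d*0.000000] = 0.049758
  V(2,+1) = exp(-r*dt) * [p_u*1.231219 + p_m*0.315047 + p_d*0.000000] = 0.404347
  V(2,+2) = exp(-r*dt) * [p_u*2.224504 + p_m*1.231219 + p_d*0.315047] = 1.226786
  V(1,-1) = exp(-r*dt) * [p_u*0.049758 + p_m*0.000000 + p_d*0.000000] = 0.007859
  V(1,+0) = exp(-r*dt) * [p_u*0.404347 + p_m*0.049758 + p_d*0.000000] = 0.097011
  V(1,+1) = exp(-r*dt) * [p_u*1.226786 + p_m*0.404347 + p_d*0.049758] = 0.471856
  V(0,+0) = exp(-r*dt) * [p_u*0.471856 + p_m*0.097011 + p_d*0.007859] = 0.140531

Answer: Price = V(0,0) = 0.1405


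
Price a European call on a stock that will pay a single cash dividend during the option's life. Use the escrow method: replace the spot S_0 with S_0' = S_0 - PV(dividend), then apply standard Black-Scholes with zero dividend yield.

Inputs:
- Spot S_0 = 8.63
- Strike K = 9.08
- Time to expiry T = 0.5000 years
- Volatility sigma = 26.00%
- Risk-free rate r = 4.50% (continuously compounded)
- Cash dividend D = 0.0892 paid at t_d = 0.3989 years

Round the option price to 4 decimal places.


Answer: Price = 0.4841

Derivation:
PV(D) = D * exp(-r * t_d) = 0.0892 * 0.98220965 = 0.08761310
S_0' = S_0 - PV(D) = 8.6300 - 0.08761310 = 8.54238690
d1 = (ln(S_0'/K) + (r + sigma^2/2)*T) / (sigma*sqrt(T)) = -0.11767196
d2 = d1 - sigma*sqrt(T) = -0.30151973
exp(-rT) = 0.97775124
N(d1) = 0.45316379; N(d2) = 0.38150910
C = S_0' * N(d1) - K * exp(-rT) * N(d2) = 8.54238690 * 0.45316379 - 9.0800 * 0.97775124 * 0.38150910 = 0.4841


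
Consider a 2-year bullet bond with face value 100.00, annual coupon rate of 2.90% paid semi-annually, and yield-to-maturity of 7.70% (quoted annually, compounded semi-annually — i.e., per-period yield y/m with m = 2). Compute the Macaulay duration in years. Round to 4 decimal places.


Answer: Macaulay duration = 1.9552 years

Derivation:
Coupon per period c = face * coupon_rate / m = 1.450000
Periods per year m = 2; per-period yield y/m = 0.038500
Number of cashflows N = 4
Cashflows (t years, CF_t, discount factor 1/(1+y/m)^(m*t), PV):
  t = 0.5000: CF_t = 1.450000, DF = 0.962927, PV = 1.396245
  t = 1.0000: CF_t = 1.450000, DF = 0.927229, PV = 1.344482
  t = 1.5000: CF_t = 1.450000, DF = 0.892854, PV = 1.294638
  t = 2.0000: CF_t = 101.450000, DF = 0.859754, PV = 87.222001
Price P = sum_t PV_t = 91.257366
Macaulay numerator sum_t t * PV_t:
  t * PV_t at t = 0.5000: 0.698122
  t * PV_t at t = 1.0000: 1.344482
  t * PV_t at t = 1.5000: 1.941958
  t * PV_t at t = 2.0000: 174.444003
Macaulay duration D = (sum_t t * PV_t) / P = 178.428565 / 91.257366 = 1.955224


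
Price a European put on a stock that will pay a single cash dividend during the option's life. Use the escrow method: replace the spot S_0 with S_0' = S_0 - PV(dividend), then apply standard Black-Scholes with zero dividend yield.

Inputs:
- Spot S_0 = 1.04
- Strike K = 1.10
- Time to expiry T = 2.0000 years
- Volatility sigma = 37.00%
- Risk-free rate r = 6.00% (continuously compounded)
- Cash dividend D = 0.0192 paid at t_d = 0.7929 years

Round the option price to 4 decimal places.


Answer: Price = 0.1839

Derivation:
PV(D) = D * exp(-r * t_d) = 0.0192 * 0.95353991 = 0.01830797
S_0' = S_0 - PV(D) = 1.0400 - 0.01830797 = 1.02169203
d1 = (ln(S_0'/K) + (r + sigma^2/2)*T) / (sigma*sqrt(T)) = 0.34982661
d2 = d1 - sigma*sqrt(T) = -0.17343241
exp(-rT) = 0.88692044
N(-d1) = 0.36323441; N(-d2) = 0.56884422
P = K * exp(-rT) * N(-d2) - S_0' * N(-d1) = 1.1000 * 0.88692044 * 0.56884422 - 1.02169203 * 0.36323441 = 0.1839


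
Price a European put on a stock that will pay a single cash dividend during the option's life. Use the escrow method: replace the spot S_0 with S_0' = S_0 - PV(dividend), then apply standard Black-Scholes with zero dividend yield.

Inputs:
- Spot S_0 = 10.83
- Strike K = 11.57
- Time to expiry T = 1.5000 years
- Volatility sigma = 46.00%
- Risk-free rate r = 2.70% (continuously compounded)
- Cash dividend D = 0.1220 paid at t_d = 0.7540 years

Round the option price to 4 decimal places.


PV(D) = D * exp(-r * t_d) = 0.1220 * 0.97984782 = 0.11954143
S_0' = S_0 - PV(D) = 10.8300 - 0.11954143 = 10.71045857
d1 = (ln(S_0'/K) + (r + sigma^2/2)*T) / (sigma*sqrt(T)) = 0.21655825
d2 = d1 - sigma*sqrt(T) = -0.34682439
exp(-rT) = 0.96030916
N(-d1) = 0.41427631; N(-d2) = 0.63563837
P = K * exp(-rT) * N(-d2) - S_0' * N(-d1) = 11.5700 * 0.96030916 * 0.63563837 - 10.71045857 * 0.41427631 = 2.6253

Answer: Price = 2.6253


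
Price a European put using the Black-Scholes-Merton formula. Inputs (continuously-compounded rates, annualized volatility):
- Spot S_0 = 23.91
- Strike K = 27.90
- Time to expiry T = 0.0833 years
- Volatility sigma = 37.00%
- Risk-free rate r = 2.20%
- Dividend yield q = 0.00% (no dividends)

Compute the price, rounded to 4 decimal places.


Answer: Price = 4.0338

Derivation:
d1 = (ln(S/K) + (r - q + 0.5*sigma^2) * T) / (sigma * sqrt(T)) = -1.37463782
d2 = d1 - sigma * sqrt(T) = -1.48142625
exp(-rT) = 0.99816908; exp(-qT) = 1.00000000
P = K * exp(-rT) * N(-d2) - S_0 * exp(-qT) * N(-d1)
N(-d1) = 0.91537812; N(-d2) = 0.93075349
P = 27.9000 * 0.99816908 * 0.93075349 - 23.9100 * 1.00000000 * 0.91537812 = 4.0338


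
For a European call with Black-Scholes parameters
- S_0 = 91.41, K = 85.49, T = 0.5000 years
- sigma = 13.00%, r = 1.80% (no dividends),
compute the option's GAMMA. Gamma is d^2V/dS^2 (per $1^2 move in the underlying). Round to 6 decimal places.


Answer: Gamma = 0.032455

Derivation:
d1 = 0.8722485416; d2 = 0.7803246601
phi(d1) = 0.2727097347; exp(-qT) = 1.0000000000; exp(-rT) = 0.9910403788
Gamma = exp(-qT) * phi(d1) / (S * sigma * sqrt(T)) = 1.0000000000 * 0.2727097347 / (91.4100 * 0.1300 * 0.7071067812) = 0.032455


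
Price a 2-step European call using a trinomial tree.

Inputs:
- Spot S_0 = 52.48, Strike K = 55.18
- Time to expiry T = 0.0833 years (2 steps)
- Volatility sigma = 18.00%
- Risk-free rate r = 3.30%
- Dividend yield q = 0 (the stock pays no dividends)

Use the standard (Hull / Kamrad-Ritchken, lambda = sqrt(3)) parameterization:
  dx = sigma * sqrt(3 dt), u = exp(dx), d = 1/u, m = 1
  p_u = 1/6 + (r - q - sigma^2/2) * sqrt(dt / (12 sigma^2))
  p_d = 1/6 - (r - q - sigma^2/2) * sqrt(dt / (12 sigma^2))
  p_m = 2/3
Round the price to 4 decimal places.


dt = T/N = 0.041650; dx = sigma*sqrt(3*dt) = 0.063627
u = exp(dx) = 1.065695; d = 1/u = 0.938355
p_u = 0.172165, p_m = 0.666667, p_d = 0.161168
Discount per step: exp(-r*dt) = 0.998626
Stock lattice S(k, j) with j the centered position index:
  k=0: S(0,+0) = 52.4800
  k=1: S(1,-1) = 49.2449; S(1,+0) = 52.4800; S(1,+1) = 55.9277
  k=2: S(2,-2) = 46.2092; S(2,-1) = 49.2449; S(2,+0) = 52.4800; S(2,+1) = 55.9277; S(2,+2) = 59.6018
Terminal payoffs V(N, j) = max(S_T - K, 0):
  V(2,-2) = 0.000000; V(2,-1) = 0.000000; V(2,+0) = 0.000000; V(2,+1) = 0.747658; V(2,+2) = 4.421808
Backward induction: V(k, j) = exp(-r*dt) * [p_u * V(k+1, j+1) + p_m * V(k+1, j) + p_d * V(k+1, j-1)]
  V(1,-1) = exp(-r*dt) * [p_u*0.000000 + p_m*0.000000 + p_d*0.000000] = 0.000000
  V(1,+0) = exp(-r*dt) * [p_u*0.747658 + p_m*0.000000 + p_d*0.000000] = 0.128544
  V(1,+1) = exp(-r*dt) * [p_u*4.421808 + p_m*0.747658 + p_d*0.000000] = 1.257990
  V(0,+0) = exp(-r*dt) * [p_u*1.257990 + p_m*0.128544 + p_d*0.000000] = 0.301863

Answer: Price = V(0,0) = 0.3019


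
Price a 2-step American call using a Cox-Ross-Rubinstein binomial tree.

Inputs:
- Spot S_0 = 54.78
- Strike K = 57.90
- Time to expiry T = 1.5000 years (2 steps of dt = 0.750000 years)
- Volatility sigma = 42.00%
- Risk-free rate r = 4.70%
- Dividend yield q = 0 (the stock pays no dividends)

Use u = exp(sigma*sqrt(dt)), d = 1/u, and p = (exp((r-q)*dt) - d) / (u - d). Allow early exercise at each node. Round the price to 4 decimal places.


dt = T/N = 0.750000
u = exp(sigma*sqrt(dt)) = 1.438687; d = 1/u = 0.695078
p = (exp((r-q)*dt) - d) / (u - d) = 0.458306
Discount per step: exp(-r*dt) = 0.965364
Stock lattice S(k, i) with i counting down-moves:
  k=0: S(0,0) = 54.7800
  k=1: S(1,0) = 78.8113; S(1,1) = 38.0764
  k=2: S(2,0) = 113.3847; S(2,1) = 54.7800; S(2,2) = 26.4661
Terminal payoffs V(N, i) = max(S_T - K, 0):
  V(2,0) = 55.484705; V(2,1) = 0.000000; V(2,2) = 0.000000
Backward induction: V(k, i) = exp(-r*dt) * [p * V(k+1, i) + (1-p) * V(k+1, i+1)]; then take max(V_cont, immediate exercise) for American.
  V(1,0) = exp(-r*dt) * [p*55.484705 + (1-p)*0.000000] = 24.548225; exercise = 20.911256; V(1,0) = max -> 24.548225
  V(1,1) = exp(-r*dt) * [p*0.000000 + (1-p)*0.000000] = 0.000000; exercise = 0.000000; V(1,1) = max -> 0.000000
  V(0,0) = exp(-r*dt) * [p*24.548225 + (1-p)*0.000000] = 10.860928; exercise = 0.000000; V(0,0) = max -> 10.860928

Answer: Price = V(0,0) = 10.8609


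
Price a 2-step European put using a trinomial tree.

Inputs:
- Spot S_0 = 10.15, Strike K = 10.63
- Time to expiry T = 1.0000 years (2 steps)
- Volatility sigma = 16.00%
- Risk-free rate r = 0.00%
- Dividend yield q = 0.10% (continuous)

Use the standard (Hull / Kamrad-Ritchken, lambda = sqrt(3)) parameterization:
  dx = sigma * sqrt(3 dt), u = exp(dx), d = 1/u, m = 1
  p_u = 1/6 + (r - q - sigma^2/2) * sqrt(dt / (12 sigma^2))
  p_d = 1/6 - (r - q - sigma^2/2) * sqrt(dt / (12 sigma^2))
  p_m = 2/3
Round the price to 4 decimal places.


dt = T/N = 0.500000; dx = sigma*sqrt(3*dt) = 0.195959
u = exp(dx) = 1.216477; d = 1/u = 0.822046
p_u = 0.149061, p_m = 0.666667, p_d = 0.184272
Discount per step: exp(-r*dt) = 1.000000
Stock lattice S(k, j) with j the centered position index:
  k=0: S(0,+0) = 10.1500
  k=1: S(1,-1) = 8.3438; S(1,+0) = 10.1500; S(1,+1) = 12.3472
  k=2: S(2,-2) = 6.8590; S(2,-1) = 8.3438; S(2,+0) = 10.1500; S(2,+1) = 12.3472; S(2,+2) = 15.0201
Terminal payoffs V(N, j) = max(K - S_T, 0):
  V(2,-2) = 3.771043; V(2,-1) = 2.286235; V(2,+0) = 0.480000; V(2,+1) = 0.000000; V(2,+2) = 0.000000
Backward induction: V(k, j) = exp(-r*dt) * [p_u * V(k+1, j+1) + p_m * V(k+1, j) + p_d * V(k+1, j-1)]
  V(1,-1) = exp(-r*dt) * [p_u*0.480000 + p_m*2.286235 + p_d*3.771043] = 2.290605
  V(1,+0) = exp(-r*dt) * [p_u*0.000000 + p_m*0.480000 + p_d*2.286235] = 0.741290
  V(1,+1) = exp(-r*dt) * [p_u*0.000000 + p_m*0.000000 + p_d*0.480000] = 0.088451
  V(0,+0) = exp(-r*dt) * [p_u*0.088451 + p_m*0.741290 + p_d*2.290605] = 0.929473

Answer: Price = V(0,0) = 0.9295


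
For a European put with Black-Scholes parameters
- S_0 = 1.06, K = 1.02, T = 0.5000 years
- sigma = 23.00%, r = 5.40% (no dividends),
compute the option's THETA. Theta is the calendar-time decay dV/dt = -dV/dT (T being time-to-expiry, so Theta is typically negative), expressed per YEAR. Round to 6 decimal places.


Answer: Theta = -0.041125

Derivation:
d1 = 0.4838533765; d2 = 0.3212188168
phi(d1) = 0.3548729013; exp(-qT) = 1.0000000000; exp(-rT) = 0.9733612415
Theta = -S*exp(-qT)*phi(d1)*sigma/(2*sqrt(T)) + r*K*exp(-rT)*N(-d2) - q*S*exp(-qT)*N(-d1)
N(-d1) = 0.3142449654; N(-d2) = 0.3740222867; sqrt(T) = 0.7071067812
Term 1 = -1.0600 * 1.0000000000 * 0.3548729013 * 0.2300 / (2 * 0.7071067812) = -0.0611774739
Term 2 = 0.0540 * 1.0200 * 0.9733612415 * 0.3740222867 = 0.0200523586
Term 3 = 0 (no dividend yield, q = 0)
Theta = -0.0611774739 + (0.0200523586) + (0.0000000000) = -0.041125


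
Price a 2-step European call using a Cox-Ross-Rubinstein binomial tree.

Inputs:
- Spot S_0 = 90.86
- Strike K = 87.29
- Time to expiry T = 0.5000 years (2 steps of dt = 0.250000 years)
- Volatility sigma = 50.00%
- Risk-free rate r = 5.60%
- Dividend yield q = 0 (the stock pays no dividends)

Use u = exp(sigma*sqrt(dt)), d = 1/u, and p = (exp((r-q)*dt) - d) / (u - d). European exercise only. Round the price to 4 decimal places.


Answer: Price = V(0,0) = 14.9124

Derivation:
dt = T/N = 0.250000
u = exp(sigma*sqrt(dt)) = 1.284025; d = 1/u = 0.778801
p = (exp((r-q)*dt) - d) / (u - d) = 0.465729
Discount per step: exp(-r*dt) = 0.986098
Stock lattice S(k, i) with i counting down-moves:
  k=0: S(0,0) = 90.8600
  k=1: S(1,0) = 116.6665; S(1,1) = 70.7618
  k=2: S(2,0) = 149.8028; S(2,1) = 90.8600; S(2,2) = 55.1094
Terminal payoffs V(N, i) = max(S_T - K, 0):
  V(2,0) = 62.512815; V(2,1) = 3.570000; V(2,2) = 0.000000
Backward induction: V(k, i) = exp(-r*dt) * [p * V(k+1, i) + (1-p) * V(k+1, i+1)].
  V(1,0) = exp(-r*dt) * [p*62.512815 + (1-p)*3.570000] = 30.590095
  V(1,1) = exp(-r*dt) * [p*3.570000 + (1-p)*0.000000] = 1.639537
  V(0,0) = exp(-r*dt) * [p*30.590095 + (1-p)*1.639537] = 14.912404


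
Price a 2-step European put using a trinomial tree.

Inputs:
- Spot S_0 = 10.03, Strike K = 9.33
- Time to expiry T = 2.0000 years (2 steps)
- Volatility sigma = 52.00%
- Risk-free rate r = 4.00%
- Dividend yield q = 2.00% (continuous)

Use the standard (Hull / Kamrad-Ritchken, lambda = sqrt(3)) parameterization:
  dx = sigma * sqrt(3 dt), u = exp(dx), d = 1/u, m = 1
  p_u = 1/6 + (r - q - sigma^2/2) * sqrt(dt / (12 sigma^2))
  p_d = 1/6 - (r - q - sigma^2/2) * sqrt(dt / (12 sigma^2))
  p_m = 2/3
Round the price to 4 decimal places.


Answer: Price = V(0,0) = 1.8684

Derivation:
dt = T/N = 1.000000; dx = sigma*sqrt(3*dt) = 0.900666
u = exp(dx) = 2.461243; d = 1/u = 0.406299
p_u = 0.102714, p_m = 0.666667, p_d = 0.230619
Discount per step: exp(-r*dt) = 0.960789
Stock lattice S(k, j) with j the centered position index:
  k=0: S(0,+0) = 10.0300
  k=1: S(1,-1) = 4.0752; S(1,+0) = 10.0300; S(1,+1) = 24.6863
  k=2: S(2,-2) = 1.6557; S(2,-1) = 4.0752; S(2,+0) = 10.0300; S(2,+1) = 24.6863; S(2,+2) = 60.7589
Terminal payoffs V(N, j) = max(K - S_T, 0):
  V(2,-2) = 7.674260; V(2,-1) = 5.254823; V(2,+0) = 0.000000; V(2,+1) = 0.000000; V(2,+2) = 0.000000
Backward induction: V(k, j) = exp(-r*dt) * [p_u * V(k+1, j+1) + p_m * V(k+1, j) + p_d * V(k+1, j-1)]
  V(1,-1) = exp(-r*dt) * [p_u*0.000000 + p_m*5.254823 + p_d*7.674260] = 5.066289
  V(1,+0) = exp(-r*dt) * [p_u*0.000000 + p_m*0.000000 + p_d*5.254823] = 1.164346
  V(1,+1) = exp(-r*dt) * [p_u*0.000000 + p_m*0.000000 + p_d*0.000000] = 0.000000
  V(0,+0) = exp(-r*dt) * [p_u*0.000000 + p_m*1.164346 + p_d*5.066289] = 1.868365


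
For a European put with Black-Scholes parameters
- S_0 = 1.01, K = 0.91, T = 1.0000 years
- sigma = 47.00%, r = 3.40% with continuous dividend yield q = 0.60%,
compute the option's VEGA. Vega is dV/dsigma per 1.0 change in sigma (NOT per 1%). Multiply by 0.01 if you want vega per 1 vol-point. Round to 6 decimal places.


Answer: Vega = 0.350524

Derivation:
d1 = 0.5164064049; d2 = 0.0464064049
phi(d1) = 0.3491420845; exp(-qT) = 0.9940179641; exp(-rT) = 0.9665715046
Vega = S * exp(-qT) * phi(d1) * sqrt(T) = 1.0100 * 0.9940179641 * 0.3491420845 * 1.0000000000 = 0.350524


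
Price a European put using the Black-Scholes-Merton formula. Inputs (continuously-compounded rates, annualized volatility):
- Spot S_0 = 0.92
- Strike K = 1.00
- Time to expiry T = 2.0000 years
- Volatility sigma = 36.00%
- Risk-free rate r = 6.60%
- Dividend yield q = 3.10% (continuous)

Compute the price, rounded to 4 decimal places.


d1 = (ln(S/K) + (r - q + 0.5*sigma^2) * T) / (sigma * sqrt(T)) = 0.22827448
d2 = d1 - sigma * sqrt(T) = -0.28084240
exp(-rT) = 0.87634100; exp(-qT) = 0.93988289
P = K * exp(-rT) * N(-d2) - S_0 * exp(-qT) * N(-d1)
N(-d1) = 0.40971643; N(-d2) = 0.61058436
P = 1.0000 * 0.87634100 * 0.61058436 - 0.9200 * 0.93988289 * 0.40971643 = 0.1808

Answer: Price = 0.1808


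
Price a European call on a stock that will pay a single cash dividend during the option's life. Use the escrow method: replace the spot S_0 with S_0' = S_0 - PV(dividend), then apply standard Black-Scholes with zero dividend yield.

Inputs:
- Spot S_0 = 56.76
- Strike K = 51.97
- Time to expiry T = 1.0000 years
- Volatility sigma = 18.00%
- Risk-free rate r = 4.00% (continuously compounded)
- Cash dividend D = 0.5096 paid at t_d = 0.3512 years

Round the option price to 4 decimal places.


Answer: Price = 7.7735

Derivation:
PV(D) = D * exp(-r * t_d) = 0.5096 * 0.98605021 = 0.50249119
S_0' = S_0 - PV(D) = 56.7600 - 0.50249119 = 56.25750881
d1 = (ln(S_0'/K) + (r + sigma^2/2)*T) / (sigma*sqrt(T)) = 0.75262718
d2 = d1 - sigma*sqrt(T) = 0.57262718
exp(-rT) = 0.96078944
N(d1) = 0.77416301; N(d2) = 0.71655143
C = S_0' * N(d1) - K * exp(-rT) * N(d2) = 56.25750881 * 0.77416301 - 51.9700 * 0.96078944 * 0.71655143 = 7.7735


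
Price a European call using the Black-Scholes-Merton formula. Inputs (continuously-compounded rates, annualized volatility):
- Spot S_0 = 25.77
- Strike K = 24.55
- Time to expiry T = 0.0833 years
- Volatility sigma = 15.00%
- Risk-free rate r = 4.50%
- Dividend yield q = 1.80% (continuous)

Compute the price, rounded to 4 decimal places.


d1 = (ln(S/K) + (r - q + 0.5*sigma^2) * T) / (sigma * sqrt(T)) = 1.19386187
d2 = d1 - sigma * sqrt(T) = 1.15056927
exp(-rT) = 0.99625852; exp(-qT) = 0.99850172
C = S_0 * exp(-qT) * N(d1) - K * exp(-rT) * N(d2)
N(d1) = 0.88373400; N(d2) = 0.87504526
C = 25.7700 * 0.99850172 * 0.88373400 - 24.5500 * 0.99625852 * 0.87504526 = 1.3377

Answer: Price = 1.3377
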